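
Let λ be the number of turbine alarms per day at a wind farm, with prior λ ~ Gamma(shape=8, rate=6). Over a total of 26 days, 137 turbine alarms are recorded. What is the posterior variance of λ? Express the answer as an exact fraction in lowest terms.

Total count 137 over total exposure 26 days.
Gamma(α, β) with Poisson data over total exposure Σt gives posterior Gamma(α+Σx, β+Σt) = Gamma(145, 32).
Posterior variance = α'/β'² = 145/1024.

145/1024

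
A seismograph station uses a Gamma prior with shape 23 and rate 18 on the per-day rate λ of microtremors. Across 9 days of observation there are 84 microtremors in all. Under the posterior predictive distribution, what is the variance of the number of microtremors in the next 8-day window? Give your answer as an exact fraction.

Total count 84 over total exposure 9 days.
The Gamma prior is conjugate for the Poisson rate, so λ | data ~ Gamma(23+84, 18+9) = Gamma(107, 27).
The posterior predictive for a window of length T is Negative Binomial with variance T·α'·(β'+T)/β'² = 8·107·35/729 = 29960/729.

29960/729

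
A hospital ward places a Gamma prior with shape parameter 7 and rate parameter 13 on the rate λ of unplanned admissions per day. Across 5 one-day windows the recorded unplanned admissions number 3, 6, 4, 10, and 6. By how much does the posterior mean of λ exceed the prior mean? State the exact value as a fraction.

19/13

Total count: 3 + 6 + 4 + 10 + 6 = 29.
Total exposure: 5 days.
Gamma(α, β) with Poisson data over total exposure Σt gives posterior Gamma(α+Σx, β+Σt) = Gamma(36, 18).
Posterior mean = 36/18 = 2; prior mean = 7/13 = 7/13. Difference = 2 − 7/13 = 19/13.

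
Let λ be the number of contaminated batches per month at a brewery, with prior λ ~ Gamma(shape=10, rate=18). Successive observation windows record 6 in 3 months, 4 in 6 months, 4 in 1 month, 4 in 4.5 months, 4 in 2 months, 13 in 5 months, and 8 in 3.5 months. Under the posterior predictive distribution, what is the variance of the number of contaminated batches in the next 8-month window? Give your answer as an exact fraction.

21624/1849

Total count: 6 + 4 + 4 + 4 + 4 + 13 + 8 = 43.
Total exposure: 3 + 6 + 1 + 4.5 + 2 + 5 + 3.5 = 25 months.
By Gamma–Poisson conjugacy, the posterior is Gamma(α + Σx, β + Σt) = Gamma(10 + 43, 18 + 25) = Gamma(53, 43).
The posterior predictive for a window of length T is Negative Binomial with variance T·α'·(β'+T)/β'² = 8·53·51/1849 = 21624/1849.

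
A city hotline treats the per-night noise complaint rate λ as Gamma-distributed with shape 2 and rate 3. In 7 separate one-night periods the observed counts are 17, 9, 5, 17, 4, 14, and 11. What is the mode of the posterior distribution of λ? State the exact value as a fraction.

Total count: 17 + 9 + 5 + 17 + 4 + 14 + 11 = 77.
Total exposure: 7 nights.
Posterior: α' = 2 + 77 = 79, β' = 3 + 7 = 10.
Posterior mode = (α'−1)/β' = 78/10 = 39/5.

39/5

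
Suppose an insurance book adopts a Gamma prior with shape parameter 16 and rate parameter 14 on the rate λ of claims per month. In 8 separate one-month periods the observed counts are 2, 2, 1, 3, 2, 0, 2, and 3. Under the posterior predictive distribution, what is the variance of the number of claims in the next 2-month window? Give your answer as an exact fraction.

Total count: 2 + 2 + 1 + 3 + 2 + 0 + 2 + 3 = 15.
Total exposure: 8 months.
Posterior: α' = 16 + 15 = 31, β' = 14 + 8 = 22.
The posterior predictive for a window of length T is Negative Binomial with variance T·α'·(β'+T)/β'² = 2·31·24/484 = 372/121.

372/121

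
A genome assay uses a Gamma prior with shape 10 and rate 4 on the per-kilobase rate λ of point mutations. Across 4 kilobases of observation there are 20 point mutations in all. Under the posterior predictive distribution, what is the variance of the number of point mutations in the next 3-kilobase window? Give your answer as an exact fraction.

Total count 20 over total exposure 4 kilobases.
Gamma(α, β) with Poisson data over total exposure Σt gives posterior Gamma(α+Σx, β+Σt) = Gamma(30, 8).
The posterior predictive for a window of length T is Negative Binomial with variance T·α'·(β'+T)/β'² = 3·30·11/64 = 495/32.

495/32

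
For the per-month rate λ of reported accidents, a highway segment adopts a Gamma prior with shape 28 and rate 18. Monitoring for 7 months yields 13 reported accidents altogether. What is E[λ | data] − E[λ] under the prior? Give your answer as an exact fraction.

19/225

Total count 13 over total exposure 7 months.
The Gamma prior is conjugate for the Poisson rate, so λ | data ~ Gamma(28+13, 18+7) = Gamma(41, 25).
Posterior mean = 41/25 = 41/25; prior mean = 28/18 = 14/9. Difference = 41/25 − 14/9 = 19/225.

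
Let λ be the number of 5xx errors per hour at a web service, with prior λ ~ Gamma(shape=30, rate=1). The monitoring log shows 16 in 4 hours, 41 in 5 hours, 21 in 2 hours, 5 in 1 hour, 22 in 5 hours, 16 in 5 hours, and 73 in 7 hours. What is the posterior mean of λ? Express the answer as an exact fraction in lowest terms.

Total count: 16 + 41 + 21 + 5 + 22 + 16 + 73 = 194.
Total exposure: 4 + 5 + 2 + 1 + 5 + 5 + 7 = 29 hours.
The Gamma prior is conjugate for the Poisson rate, so λ | data ~ Gamma(30+194, 1+29) = Gamma(224, 30).
Posterior mean = α'/β' = 224/30 = 112/15.

112/15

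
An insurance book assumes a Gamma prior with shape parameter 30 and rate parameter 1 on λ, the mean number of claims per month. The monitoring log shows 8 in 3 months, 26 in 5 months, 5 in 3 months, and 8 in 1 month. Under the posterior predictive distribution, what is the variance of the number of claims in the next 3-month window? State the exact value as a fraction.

Total count: 8 + 26 + 5 + 8 = 47.
Total exposure: 3 + 5 + 3 + 1 = 12 months.
Conjugate update: add total count to the shape and total exposure to the rate, giving Gamma(77, 13).
The posterior predictive for a window of length T is Negative Binomial with variance T·α'·(β'+T)/β'² = 3·77·16/169 = 3696/169.

3696/169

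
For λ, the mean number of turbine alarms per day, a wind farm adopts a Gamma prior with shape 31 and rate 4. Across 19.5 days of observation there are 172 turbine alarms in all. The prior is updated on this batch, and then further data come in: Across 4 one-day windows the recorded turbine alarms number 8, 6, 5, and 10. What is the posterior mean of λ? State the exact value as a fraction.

Total count 172 over total exposure 19.5 days.
After the first batch: Gamma(31 + 172, 4 + 19.5) = Gamma(203, 47/2).
Total count: 8 + 6 + 5 + 10 = 29.
Total exposure: 4 days.
After the second batch: Gamma(203 + 29, 47/2 + 4) = Gamma(232, 55/2).
Posterior mean = α'/β' = 232/(55/2) = 464/55.

464/55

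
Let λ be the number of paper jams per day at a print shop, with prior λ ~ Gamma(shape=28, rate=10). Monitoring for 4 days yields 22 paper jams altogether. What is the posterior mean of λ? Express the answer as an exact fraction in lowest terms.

25/7

Total count 22 over total exposure 4 days.
Posterior: α' = 28 + 22 = 50, β' = 10 + 4 = 14.
Posterior mean = α'/β' = 50/14 = 25/7.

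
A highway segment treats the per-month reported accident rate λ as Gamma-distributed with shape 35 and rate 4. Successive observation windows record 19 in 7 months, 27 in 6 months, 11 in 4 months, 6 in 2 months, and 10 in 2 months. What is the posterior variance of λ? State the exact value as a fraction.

108/625

Total count: 19 + 27 + 11 + 6 + 10 = 73.
Total exposure: 7 + 6 + 4 + 2 + 2 = 21 months.
By Gamma–Poisson conjugacy, the posterior is Gamma(α + Σx, β + Σt) = Gamma(35 + 73, 4 + 21) = Gamma(108, 25).
Posterior variance = α'/β'² = 108/625.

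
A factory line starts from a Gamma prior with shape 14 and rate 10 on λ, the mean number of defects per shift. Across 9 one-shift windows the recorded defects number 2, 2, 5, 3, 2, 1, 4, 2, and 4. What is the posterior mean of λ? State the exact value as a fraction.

39/19

Total count: 2 + 2 + 5 + 3 + 2 + 1 + 4 + 2 + 4 = 25.
Total exposure: 9 shifts.
The Gamma prior is conjugate for the Poisson rate, so λ | data ~ Gamma(14+25, 10+9) = Gamma(39, 19).
Posterior mean = α'/β' = 39/19.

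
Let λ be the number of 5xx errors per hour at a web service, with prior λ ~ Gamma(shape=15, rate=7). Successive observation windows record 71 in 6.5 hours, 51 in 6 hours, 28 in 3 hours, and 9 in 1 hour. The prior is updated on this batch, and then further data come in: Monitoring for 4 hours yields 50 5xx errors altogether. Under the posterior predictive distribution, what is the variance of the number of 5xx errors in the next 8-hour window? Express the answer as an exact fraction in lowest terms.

Total count: 71 + 51 + 28 + 9 = 159.
Total exposure: 6.5 + 6 + 3 + 1 = 16.5 hours.
After the first batch: Gamma(15 + 159, 7 + 16.5) = Gamma(174, 47/2).
Total count 50 over total exposure 4 hours.
After the second batch: Gamma(174 + 50, 47/2 + 4) = Gamma(224, 55/2).
The posterior predictive for a window of length T is Negative Binomial with variance T·α'·(β'+T)/β'² = 8·224·(71/2)/(3025/4) = 254464/3025.

254464/3025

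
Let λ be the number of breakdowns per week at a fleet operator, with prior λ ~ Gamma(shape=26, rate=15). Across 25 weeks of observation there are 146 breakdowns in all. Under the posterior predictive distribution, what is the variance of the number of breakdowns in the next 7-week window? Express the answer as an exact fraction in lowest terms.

14147/400

Total count 146 over total exposure 25 weeks.
The Gamma prior is conjugate for the Poisson rate, so λ | data ~ Gamma(26+146, 15+25) = Gamma(172, 40).
The posterior predictive for a window of length T is Negative Binomial with variance T·α'·(β'+T)/β'² = 7·172·47/1600 = 14147/400.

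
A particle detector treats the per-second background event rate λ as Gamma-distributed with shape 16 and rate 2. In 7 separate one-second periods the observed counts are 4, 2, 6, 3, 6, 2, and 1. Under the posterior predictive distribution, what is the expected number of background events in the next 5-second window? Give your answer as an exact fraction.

200/9

Total count: 4 + 2 + 6 + 3 + 6 + 2 + 1 = 24.
Total exposure: 7 seconds.
Conjugate update: add total count to the shape and total exposure to the rate, giving Gamma(40, 9).
Predictive mean over a 5-second window = T·E[λ|data] = 5·40/9 = 200/9.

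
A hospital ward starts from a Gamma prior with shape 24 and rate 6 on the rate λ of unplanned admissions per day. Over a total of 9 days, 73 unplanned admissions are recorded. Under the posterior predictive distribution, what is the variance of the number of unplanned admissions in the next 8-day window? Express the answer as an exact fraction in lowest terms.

17848/225

Total count 73 over total exposure 9 days.
The Gamma prior is conjugate for the Poisson rate, so λ | data ~ Gamma(24+73, 6+9) = Gamma(97, 15).
The posterior predictive for a window of length T is Negative Binomial with variance T·α'·(β'+T)/β'² = 8·97·23/225 = 17848/225.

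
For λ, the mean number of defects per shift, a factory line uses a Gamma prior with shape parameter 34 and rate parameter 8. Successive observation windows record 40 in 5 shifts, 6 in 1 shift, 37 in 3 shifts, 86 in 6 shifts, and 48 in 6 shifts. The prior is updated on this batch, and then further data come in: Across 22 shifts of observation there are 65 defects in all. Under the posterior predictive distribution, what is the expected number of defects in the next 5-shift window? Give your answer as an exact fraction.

Total count: 40 + 6 + 37 + 86 + 48 = 217.
Total exposure: 5 + 1 + 3 + 6 + 6 = 21 shifts.
After the first batch: Gamma(34 + 217, 8 + 21) = Gamma(251, 29).
Total count 65 over total exposure 22 shifts.
After the second batch: Gamma(251 + 65, 29 + 22) = Gamma(316, 51).
Predictive mean over a 5-shift window = T·E[λ|data] = 5·316/51 = 1580/51.

1580/51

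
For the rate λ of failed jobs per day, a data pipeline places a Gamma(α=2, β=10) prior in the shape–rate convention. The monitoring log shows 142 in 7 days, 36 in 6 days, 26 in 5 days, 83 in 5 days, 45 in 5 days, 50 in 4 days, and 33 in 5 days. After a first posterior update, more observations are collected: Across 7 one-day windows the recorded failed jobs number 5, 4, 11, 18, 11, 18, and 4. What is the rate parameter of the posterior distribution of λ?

Total count: 142 + 36 + 26 + 83 + 45 + 50 + 33 = 415.
Total exposure: 7 + 6 + 5 + 5 + 5 + 4 + 5 = 37 days.
After the first batch: Gamma(2 + 415, 10 + 37) = Gamma(417, 47).
Total count: 5 + 4 + 11 + 18 + 11 + 18 + 4 = 71.
Total exposure: 7 days.
After the second batch: Gamma(417 + 71, 47 + 7) = Gamma(488, 54).

54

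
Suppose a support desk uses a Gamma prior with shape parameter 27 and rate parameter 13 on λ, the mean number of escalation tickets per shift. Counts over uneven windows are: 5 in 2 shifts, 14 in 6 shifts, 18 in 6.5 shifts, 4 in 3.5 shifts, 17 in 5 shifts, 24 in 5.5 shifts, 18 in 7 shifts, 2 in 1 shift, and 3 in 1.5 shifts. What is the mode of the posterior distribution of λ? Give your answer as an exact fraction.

131/51

Total count: 5 + 14 + 18 + 4 + 17 + 24 + 18 + 2 + 3 = 105.
Total exposure: 2 + 6 + 6.5 + 3.5 + 5 + 5.5 + 7 + 1 + 1.5 = 38 shifts.
Posterior: α' = 27 + 105 = 132, β' = 13 + 38 = 51.
Posterior mode = (α'−1)/β' = 131/51.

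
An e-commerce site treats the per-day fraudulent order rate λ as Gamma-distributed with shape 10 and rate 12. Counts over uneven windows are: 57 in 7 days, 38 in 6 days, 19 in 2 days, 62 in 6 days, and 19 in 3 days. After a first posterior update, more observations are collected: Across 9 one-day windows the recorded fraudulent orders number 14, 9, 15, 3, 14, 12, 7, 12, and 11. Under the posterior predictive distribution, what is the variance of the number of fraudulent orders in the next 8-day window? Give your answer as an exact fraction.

Total count: 57 + 38 + 19 + 62 + 19 = 195.
Total exposure: 7 + 6 + 2 + 6 + 3 = 24 days.
After the first batch: Gamma(10 + 195, 12 + 24) = Gamma(205, 36).
Total count: 14 + 9 + 15 + 3 + 14 + 12 + 7 + 12 + 11 = 97.
Total exposure: 9 days.
After the second batch: Gamma(205 + 97, 36 + 9) = Gamma(302, 45).
The posterior predictive for a window of length T is Negative Binomial with variance T·α'·(β'+T)/β'² = 8·302·53/2025 = 128048/2025.

128048/2025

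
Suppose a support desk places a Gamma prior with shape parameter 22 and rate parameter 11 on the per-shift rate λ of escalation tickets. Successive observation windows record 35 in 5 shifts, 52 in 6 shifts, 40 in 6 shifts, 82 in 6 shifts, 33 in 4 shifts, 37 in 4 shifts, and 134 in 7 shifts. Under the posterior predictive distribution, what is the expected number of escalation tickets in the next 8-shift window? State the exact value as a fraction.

3480/49

Total count: 35 + 52 + 40 + 82 + 33 + 37 + 134 = 413.
Total exposure: 5 + 6 + 6 + 6 + 4 + 4 + 7 = 38 shifts.
The Gamma prior is conjugate for the Poisson rate, so λ | data ~ Gamma(22+413, 11+38) = Gamma(435, 49).
Predictive mean over an 8-shift window = T·E[λ|data] = 8·435/49 = 3480/49.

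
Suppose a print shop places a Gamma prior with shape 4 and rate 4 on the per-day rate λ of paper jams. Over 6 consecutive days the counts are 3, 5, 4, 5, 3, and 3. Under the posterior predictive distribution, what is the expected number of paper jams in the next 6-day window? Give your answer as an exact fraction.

Total count: 3 + 5 + 4 + 5 + 3 + 3 = 23.
Total exposure: 6 days.
Conjugate update: add total count to the shape and total exposure to the rate, giving Gamma(27, 10).
Predictive mean over a 6-day window = T·E[λ|data] = 6·27/10 = 81/5.

81/5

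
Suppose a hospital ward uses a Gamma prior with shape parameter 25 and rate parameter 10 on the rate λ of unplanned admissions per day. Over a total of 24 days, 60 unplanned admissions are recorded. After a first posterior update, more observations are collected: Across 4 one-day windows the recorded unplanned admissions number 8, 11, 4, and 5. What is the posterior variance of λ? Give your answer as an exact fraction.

Total count 60 over total exposure 24 days.
After the first batch: Gamma(25 + 60, 10 + 24) = Gamma(85, 34).
Total count: 8 + 11 + 4 + 5 = 28.
Total exposure: 4 days.
After the second batch: Gamma(85 + 28, 34 + 4) = Gamma(113, 38).
Posterior variance = α'/β'² = 113/1444.

113/1444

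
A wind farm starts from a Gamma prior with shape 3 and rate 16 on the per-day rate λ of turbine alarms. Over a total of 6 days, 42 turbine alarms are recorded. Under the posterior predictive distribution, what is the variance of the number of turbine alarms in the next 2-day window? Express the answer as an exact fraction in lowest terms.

Total count 42 over total exposure 6 days.
By Gamma–Poisson conjugacy, the posterior is Gamma(α + Σx, β + Σt) = Gamma(3 + 42, 16 + 6) = Gamma(45, 22).
The posterior predictive for a window of length T is Negative Binomial with variance T·α'·(β'+T)/β'² = 2·45·24/484 = 540/121.

540/121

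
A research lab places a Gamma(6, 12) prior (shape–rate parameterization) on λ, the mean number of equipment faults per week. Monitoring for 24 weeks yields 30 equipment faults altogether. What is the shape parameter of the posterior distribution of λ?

Total count 30 over total exposure 24 weeks.
Posterior: α' = 6 + 30 = 36, β' = 12 + 24 = 36.

36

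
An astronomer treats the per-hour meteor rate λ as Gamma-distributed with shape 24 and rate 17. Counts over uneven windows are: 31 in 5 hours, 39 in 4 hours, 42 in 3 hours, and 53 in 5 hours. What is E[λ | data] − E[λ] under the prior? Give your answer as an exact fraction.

141/34

Total count: 31 + 39 + 42 + 53 = 165.
Total exposure: 5 + 4 + 3 + 5 = 17 hours.
The Gamma prior is conjugate for the Poisson rate, so λ | data ~ Gamma(24+165, 17+17) = Gamma(189, 34).
Posterior mean = 189/34 = 189/34; prior mean = 24/17 = 24/17. Difference = 189/34 − 24/17 = 141/34.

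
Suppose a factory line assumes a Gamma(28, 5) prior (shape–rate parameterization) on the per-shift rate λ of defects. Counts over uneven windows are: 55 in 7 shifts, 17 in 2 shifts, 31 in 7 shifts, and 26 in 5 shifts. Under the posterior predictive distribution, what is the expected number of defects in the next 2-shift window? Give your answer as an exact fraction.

Total count: 55 + 17 + 31 + 26 = 129.
Total exposure: 7 + 2 + 7 + 5 = 21 shifts.
Conjugate update: add total count to the shape and total exposure to the rate, giving Gamma(157, 26).
Predictive mean over a 2-shift window = T·E[λ|data] = 2·157/26 = 157/13.

157/13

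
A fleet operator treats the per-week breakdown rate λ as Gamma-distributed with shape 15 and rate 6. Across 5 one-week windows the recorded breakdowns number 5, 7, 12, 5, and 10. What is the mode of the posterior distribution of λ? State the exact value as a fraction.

Total count: 5 + 7 + 12 + 5 + 10 = 39.
Total exposure: 5 weeks.
Conjugate update: add total count to the shape and total exposure to the rate, giving Gamma(54, 11).
Posterior mode = (α'−1)/β' = 53/11.

53/11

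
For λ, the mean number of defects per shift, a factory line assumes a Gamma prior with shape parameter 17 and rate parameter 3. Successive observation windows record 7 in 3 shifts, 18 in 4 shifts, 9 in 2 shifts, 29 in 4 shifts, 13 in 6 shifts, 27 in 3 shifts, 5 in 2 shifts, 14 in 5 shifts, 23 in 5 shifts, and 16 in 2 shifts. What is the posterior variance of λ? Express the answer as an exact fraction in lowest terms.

178/1521

Total count: 7 + 18 + 9 + 29 + 13 + 27 + 5 + 14 + 23 + 16 = 161.
Total exposure: 3 + 4 + 2 + 4 + 6 + 3 + 2 + 5 + 5 + 2 = 36 shifts.
Conjugate update: add total count to the shape and total exposure to the rate, giving Gamma(178, 39).
Posterior variance = α'/β'² = 178/1521.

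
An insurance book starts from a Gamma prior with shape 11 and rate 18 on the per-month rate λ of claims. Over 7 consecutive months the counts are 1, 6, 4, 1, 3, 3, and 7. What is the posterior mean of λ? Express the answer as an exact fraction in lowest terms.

36/25

Total count: 1 + 6 + 4 + 1 + 3 + 3 + 7 = 25.
Total exposure: 7 months.
Conjugate update: add total count to the shape and total exposure to the rate, giving Gamma(36, 25).
Posterior mean = α'/β' = 36/25.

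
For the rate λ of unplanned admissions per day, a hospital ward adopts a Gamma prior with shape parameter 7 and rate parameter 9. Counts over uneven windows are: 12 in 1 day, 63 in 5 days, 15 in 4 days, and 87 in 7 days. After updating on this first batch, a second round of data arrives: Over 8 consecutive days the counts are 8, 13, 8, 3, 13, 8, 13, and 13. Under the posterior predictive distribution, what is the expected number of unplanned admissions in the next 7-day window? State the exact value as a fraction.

Total count: 12 + 63 + 15 + 87 = 177.
Total exposure: 1 + 5 + 4 + 7 = 17 days.
After the first batch: Gamma(7 + 177, 9 + 17) = Gamma(184, 26).
Total count: 8 + 13 + 8 + 3 + 13 + 8 + 13 + 13 = 79.
Total exposure: 8 days.
After the second batch: Gamma(184 + 79, 26 + 8) = Gamma(263, 34).
Predictive mean over a 7-day window = T·E[λ|data] = 7·263/34 = 1841/34.

1841/34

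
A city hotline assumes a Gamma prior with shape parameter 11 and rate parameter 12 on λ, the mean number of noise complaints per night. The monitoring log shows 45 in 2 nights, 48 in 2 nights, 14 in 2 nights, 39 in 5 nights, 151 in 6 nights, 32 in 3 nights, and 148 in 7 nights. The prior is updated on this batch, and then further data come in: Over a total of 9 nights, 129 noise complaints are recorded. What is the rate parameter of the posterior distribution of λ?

Total count: 45 + 48 + 14 + 39 + 151 + 32 + 148 = 477.
Total exposure: 2 + 2 + 2 + 5 + 6 + 3 + 7 = 27 nights.
After the first batch: Gamma(11 + 477, 12 + 27) = Gamma(488, 39).
Total count 129 over total exposure 9 nights.
After the second batch: Gamma(488 + 129, 39 + 9) = Gamma(617, 48).

48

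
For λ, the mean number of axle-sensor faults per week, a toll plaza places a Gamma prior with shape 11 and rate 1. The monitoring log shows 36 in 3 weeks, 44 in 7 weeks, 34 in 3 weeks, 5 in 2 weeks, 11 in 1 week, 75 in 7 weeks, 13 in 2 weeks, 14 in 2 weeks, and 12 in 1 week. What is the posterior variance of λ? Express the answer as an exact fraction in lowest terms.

255/841

Total count: 36 + 44 + 34 + 5 + 11 + 75 + 13 + 14 + 12 = 244.
Total exposure: 3 + 7 + 3 + 2 + 1 + 7 + 2 + 2 + 1 = 28 weeks.
Posterior: α' = 11 + 244 = 255, β' = 1 + 28 = 29.
Posterior variance = α'/β'² = 255/841.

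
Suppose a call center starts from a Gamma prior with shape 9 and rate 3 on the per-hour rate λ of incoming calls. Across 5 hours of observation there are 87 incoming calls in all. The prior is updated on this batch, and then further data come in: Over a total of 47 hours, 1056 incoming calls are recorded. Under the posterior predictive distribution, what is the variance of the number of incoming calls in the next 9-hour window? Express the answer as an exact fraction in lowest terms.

Total count 87 over total exposure 5 hours.
After the first batch: Gamma(9 + 87, 3 + 5) = Gamma(96, 8).
Total count 1056 over total exposure 47 hours.
After the second batch: Gamma(96 + 1056, 8 + 47) = Gamma(1152, 55).
The posterior predictive for a window of length T is Negative Binomial with variance T·α'·(β'+T)/β'² = 9·1152·64/3025 = 663552/3025.

663552/3025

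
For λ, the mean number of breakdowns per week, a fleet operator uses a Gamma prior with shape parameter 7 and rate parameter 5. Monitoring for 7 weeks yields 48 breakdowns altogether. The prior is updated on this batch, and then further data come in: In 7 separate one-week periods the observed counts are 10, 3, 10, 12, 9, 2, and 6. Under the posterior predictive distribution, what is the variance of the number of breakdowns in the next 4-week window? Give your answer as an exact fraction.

Total count 48 over total exposure 7 weeks.
After the first batch: Gamma(7 + 48, 5 + 7) = Gamma(55, 12).
Total count: 10 + 3 + 10 + 12 + 9 + 2 + 6 = 52.
Total exposure: 7 weeks.
After the second batch: Gamma(55 + 52, 12 + 7) = Gamma(107, 19).
The posterior predictive for a window of length T is Negative Binomial with variance T·α'·(β'+T)/β'² = 4·107·23/361 = 9844/361.

9844/361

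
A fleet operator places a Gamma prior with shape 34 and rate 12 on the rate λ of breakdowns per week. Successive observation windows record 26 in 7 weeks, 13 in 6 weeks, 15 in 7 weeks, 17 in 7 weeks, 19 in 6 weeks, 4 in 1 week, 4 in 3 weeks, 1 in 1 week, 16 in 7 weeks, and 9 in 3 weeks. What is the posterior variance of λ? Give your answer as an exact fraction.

79/1800

Total count: 26 + 13 + 15 + 17 + 19 + 4 + 4 + 1 + 16 + 9 = 124.
Total exposure: 7 + 6 + 7 + 7 + 6 + 1 + 3 + 1 + 7 + 3 = 48 weeks.
The Gamma prior is conjugate for the Poisson rate, so λ | data ~ Gamma(34+124, 12+48) = Gamma(158, 60).
Posterior variance = α'/β'² = 158/3600 = 79/1800.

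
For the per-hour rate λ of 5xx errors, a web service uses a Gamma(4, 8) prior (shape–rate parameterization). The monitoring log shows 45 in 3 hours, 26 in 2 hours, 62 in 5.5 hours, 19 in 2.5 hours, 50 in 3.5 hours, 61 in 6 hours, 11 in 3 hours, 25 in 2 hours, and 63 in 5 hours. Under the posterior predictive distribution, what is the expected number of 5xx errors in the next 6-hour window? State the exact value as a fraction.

Total count: 45 + 26 + 62 + 19 + 50 + 61 + 11 + 25 + 63 = 362.
Total exposure: 3 + 2 + 5.5 + 2.5 + 3.5 + 6 + 3 + 2 + 5 = 32.5 hours.
Conjugate update: add total count to the shape and total exposure to the rate, giving Gamma(366, 81/2).
Predictive mean over a 6-hour window = T·E[λ|data] = 6·366/(81/2) = 488/9.

488/9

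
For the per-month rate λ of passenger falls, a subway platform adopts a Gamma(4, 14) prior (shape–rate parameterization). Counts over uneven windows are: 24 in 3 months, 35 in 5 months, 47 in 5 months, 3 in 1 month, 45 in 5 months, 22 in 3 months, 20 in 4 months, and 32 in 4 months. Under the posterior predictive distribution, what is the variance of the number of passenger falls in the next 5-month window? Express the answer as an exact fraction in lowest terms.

Total count: 24 + 35 + 47 + 3 + 45 + 22 + 20 + 32 = 228.
Total exposure: 3 + 5 + 5 + 1 + 5 + 3 + 4 + 4 = 30 months.
By Gamma–Poisson conjugacy, the posterior is Gamma(α + Σx, β + Σt) = Gamma(4 + 228, 14 + 30) = Gamma(232, 44).
The posterior predictive for a window of length T is Negative Binomial with variance T·α'·(β'+T)/β'² = 5·232·49/1936 = 7105/242.

7105/242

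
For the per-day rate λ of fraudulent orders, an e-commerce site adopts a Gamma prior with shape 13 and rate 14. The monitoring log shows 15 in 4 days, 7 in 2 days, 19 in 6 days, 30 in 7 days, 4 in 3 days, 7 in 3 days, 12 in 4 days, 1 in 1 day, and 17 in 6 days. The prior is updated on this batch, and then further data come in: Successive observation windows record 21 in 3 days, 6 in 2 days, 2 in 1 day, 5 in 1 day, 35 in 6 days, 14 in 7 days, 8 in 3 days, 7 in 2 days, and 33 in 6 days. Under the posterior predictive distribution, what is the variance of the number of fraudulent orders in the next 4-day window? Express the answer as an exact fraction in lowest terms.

87040/6561

Total count: 15 + 7 + 19 + 30 + 4 + 7 + 12 + 1 + 17 = 112.
Total exposure: 4 + 2 + 6 + 7 + 3 + 3 + 4 + 1 + 6 = 36 days.
After the first batch: Gamma(13 + 112, 14 + 36) = Gamma(125, 50).
Total count: 21 + 6 + 2 + 5 + 35 + 14 + 8 + 7 + 33 = 131.
Total exposure: 3 + 2 + 1 + 1 + 6 + 7 + 3 + 2 + 6 = 31 days.
After the second batch: Gamma(125 + 131, 50 + 31) = Gamma(256, 81).
The posterior predictive for a window of length T is Negative Binomial with variance T·α'·(β'+T)/β'² = 4·256·85/6561 = 87040/6561.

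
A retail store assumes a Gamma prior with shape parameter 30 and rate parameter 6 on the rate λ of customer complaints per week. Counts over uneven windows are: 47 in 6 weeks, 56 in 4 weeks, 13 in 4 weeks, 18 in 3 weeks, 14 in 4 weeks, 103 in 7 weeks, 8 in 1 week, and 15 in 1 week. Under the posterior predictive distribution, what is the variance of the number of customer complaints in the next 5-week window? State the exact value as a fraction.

3895/81

Total count: 47 + 56 + 13 + 18 + 14 + 103 + 8 + 15 = 274.
Total exposure: 6 + 4 + 4 + 3 + 4 + 7 + 1 + 1 = 30 weeks.
Conjugate update: add total count to the shape and total exposure to the rate, giving Gamma(304, 36).
The posterior predictive for a window of length T is Negative Binomial with variance T·α'·(β'+T)/β'² = 5·304·41/1296 = 3895/81.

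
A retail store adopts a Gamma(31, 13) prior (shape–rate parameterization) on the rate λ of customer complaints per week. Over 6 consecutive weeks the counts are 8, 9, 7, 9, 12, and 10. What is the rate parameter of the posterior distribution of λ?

Total count: 8 + 9 + 7 + 9 + 12 + 10 = 55.
Total exposure: 6 weeks.
Gamma(α, β) with Poisson data over total exposure Σt gives posterior Gamma(α+Σx, β+Σt) = Gamma(86, 19).

19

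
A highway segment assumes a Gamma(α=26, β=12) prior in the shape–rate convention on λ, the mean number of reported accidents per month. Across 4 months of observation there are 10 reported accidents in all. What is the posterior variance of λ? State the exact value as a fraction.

9/64

Total count 10 over total exposure 4 months.
By Gamma–Poisson conjugacy, the posterior is Gamma(α + Σx, β + Σt) = Gamma(26 + 10, 12 + 4) = Gamma(36, 16).
Posterior variance = α'/β'² = 36/256 = 9/64.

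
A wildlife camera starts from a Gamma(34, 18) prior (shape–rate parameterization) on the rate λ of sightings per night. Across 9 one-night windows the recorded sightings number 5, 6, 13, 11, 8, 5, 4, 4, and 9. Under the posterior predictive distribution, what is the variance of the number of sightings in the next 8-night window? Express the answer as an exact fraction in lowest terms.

Total count: 5 + 6 + 13 + 11 + 8 + 5 + 4 + 4 + 9 = 65.
Total exposure: 9 nights.
By Gamma–Poisson conjugacy, the posterior is Gamma(α + Σx, β + Σt) = Gamma(34 + 65, 18 + 9) = Gamma(99, 27).
The posterior predictive for a window of length T is Negative Binomial with variance T·α'·(β'+T)/β'² = 8·99·35/729 = 3080/81.

3080/81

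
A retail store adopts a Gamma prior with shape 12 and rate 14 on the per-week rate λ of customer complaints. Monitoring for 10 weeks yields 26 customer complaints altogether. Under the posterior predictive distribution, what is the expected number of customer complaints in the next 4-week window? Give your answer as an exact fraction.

Total count 26 over total exposure 10 weeks.
Posterior: α' = 12 + 26 = 38, β' = 14 + 10 = 24.
Predictive mean over a 4-week window = T·E[λ|data] = 4·38/24 = 19/3.

19/3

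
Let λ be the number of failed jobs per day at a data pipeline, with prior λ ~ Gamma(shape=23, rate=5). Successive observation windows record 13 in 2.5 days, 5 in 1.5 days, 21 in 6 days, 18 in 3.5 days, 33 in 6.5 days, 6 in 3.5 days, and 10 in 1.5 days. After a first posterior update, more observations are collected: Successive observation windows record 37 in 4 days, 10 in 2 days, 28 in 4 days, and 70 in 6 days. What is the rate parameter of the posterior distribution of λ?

46

Total count: 13 + 5 + 21 + 18 + 33 + 6 + 10 = 106.
Total exposure: 2.5 + 1.5 + 6 + 3.5 + 6.5 + 3.5 + 1.5 = 25 days.
After the first batch: Gamma(23 + 106, 5 + 25) = Gamma(129, 30).
Total count: 37 + 10 + 28 + 70 = 145.
Total exposure: 4 + 2 + 4 + 6 = 16 days.
After the second batch: Gamma(129 + 145, 30 + 16) = Gamma(274, 46).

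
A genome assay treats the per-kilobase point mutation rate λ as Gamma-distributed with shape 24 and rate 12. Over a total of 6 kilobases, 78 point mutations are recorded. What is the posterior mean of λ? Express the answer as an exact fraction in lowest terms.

Total count 78 over total exposure 6 kilobases.
Conjugate update: add total count to the shape and total exposure to the rate, giving Gamma(102, 18).
Posterior mean = α'/β' = 102/18 = 17/3.

17/3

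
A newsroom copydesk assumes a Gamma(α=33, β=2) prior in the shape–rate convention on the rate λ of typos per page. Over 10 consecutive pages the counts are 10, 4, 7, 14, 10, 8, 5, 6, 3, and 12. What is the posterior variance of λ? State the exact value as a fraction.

7/9

Total count: 10 + 4 + 7 + 14 + 10 + 8 + 5 + 6 + 3 + 12 = 79.
Total exposure: 10 pages.
The Gamma prior is conjugate for the Poisson rate, so λ | data ~ Gamma(33+79, 2+10) = Gamma(112, 12).
Posterior variance = α'/β'² = 112/144 = 7/9.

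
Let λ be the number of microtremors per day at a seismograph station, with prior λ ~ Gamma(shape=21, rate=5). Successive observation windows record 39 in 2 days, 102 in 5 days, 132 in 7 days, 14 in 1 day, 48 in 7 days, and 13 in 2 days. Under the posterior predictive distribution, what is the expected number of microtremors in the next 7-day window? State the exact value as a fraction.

2583/29

Total count: 39 + 102 + 132 + 14 + 48 + 13 = 348.
Total exposure: 2 + 5 + 7 + 1 + 7 + 2 = 24 days.
Conjugate update: add total count to the shape and total exposure to the rate, giving Gamma(369, 29).
Predictive mean over a 7-day window = T·E[λ|data] = 7·369/29 = 2583/29.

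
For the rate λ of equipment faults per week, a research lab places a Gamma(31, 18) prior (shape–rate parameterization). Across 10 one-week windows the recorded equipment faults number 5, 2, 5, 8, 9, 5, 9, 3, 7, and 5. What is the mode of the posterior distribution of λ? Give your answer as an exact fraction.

Total count: 5 + 2 + 5 + 8 + 9 + 5 + 9 + 3 + 7 + 5 = 58.
Total exposure: 10 weeks.
Conjugate update: add total count to the shape and total exposure to the rate, giving Gamma(89, 28).
Posterior mode = (α'−1)/β' = 88/28 = 22/7.

22/7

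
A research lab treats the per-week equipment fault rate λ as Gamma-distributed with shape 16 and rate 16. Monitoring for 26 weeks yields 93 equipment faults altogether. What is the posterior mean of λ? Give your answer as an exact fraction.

Total count 93 over total exposure 26 weeks.
The Gamma prior is conjugate for the Poisson rate, so λ | data ~ Gamma(16+93, 16+26) = Gamma(109, 42).
Posterior mean = α'/β' = 109/42.

109/42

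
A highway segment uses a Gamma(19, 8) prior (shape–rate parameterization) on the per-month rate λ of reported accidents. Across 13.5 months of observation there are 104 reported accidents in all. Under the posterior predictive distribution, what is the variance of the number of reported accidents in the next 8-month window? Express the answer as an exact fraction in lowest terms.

116112/1849

Total count 104 over total exposure 13.5 months.
Gamma(α, β) with Poisson data over total exposure Σt gives posterior Gamma(α+Σx, β+Σt) = Gamma(123, 43/2).
The posterior predictive for a window of length T is Negative Binomial with variance T·α'·(β'+T)/β'² = 8·123·(59/2)/(1849/4) = 116112/1849.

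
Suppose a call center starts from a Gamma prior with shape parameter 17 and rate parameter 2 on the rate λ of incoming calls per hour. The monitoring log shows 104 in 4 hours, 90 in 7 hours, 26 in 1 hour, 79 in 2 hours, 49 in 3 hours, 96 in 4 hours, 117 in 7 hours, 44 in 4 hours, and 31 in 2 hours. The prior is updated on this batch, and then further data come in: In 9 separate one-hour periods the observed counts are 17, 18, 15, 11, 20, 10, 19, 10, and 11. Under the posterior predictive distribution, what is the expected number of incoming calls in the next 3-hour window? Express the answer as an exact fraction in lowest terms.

Total count: 104 + 90 + 26 + 79 + 49 + 96 + 117 + 44 + 31 = 636.
Total exposure: 4 + 7 + 1 + 2 + 3 + 4 + 7 + 4 + 2 = 34 hours.
After the first batch: Gamma(17 + 636, 2 + 34) = Gamma(653, 36).
Total count: 17 + 18 + 15 + 11 + 20 + 10 + 19 + 10 + 11 = 131.
Total exposure: 9 hours.
After the second batch: Gamma(653 + 131, 36 + 9) = Gamma(784, 45).
Predictive mean over a 3-hour window = T·E[λ|data] = 3·784/45 = 784/15.

784/15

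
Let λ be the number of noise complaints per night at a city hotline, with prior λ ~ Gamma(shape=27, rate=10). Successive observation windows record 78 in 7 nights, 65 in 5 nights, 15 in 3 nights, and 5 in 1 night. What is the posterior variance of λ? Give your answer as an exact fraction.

95/338

Total count: 78 + 65 + 15 + 5 = 163.
Total exposure: 7 + 5 + 3 + 1 = 16 nights.
Conjugate update: add total count to the shape and total exposure to the rate, giving Gamma(190, 26).
Posterior variance = α'/β'² = 190/676 = 95/338.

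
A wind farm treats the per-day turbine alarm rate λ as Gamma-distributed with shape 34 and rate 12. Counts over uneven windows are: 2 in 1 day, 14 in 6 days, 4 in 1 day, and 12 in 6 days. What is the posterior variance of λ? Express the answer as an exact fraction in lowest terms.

33/338

Total count: 2 + 14 + 4 + 12 = 32.
Total exposure: 1 + 6 + 1 + 6 = 14 days.
Conjugate update: add total count to the shape and total exposure to the rate, giving Gamma(66, 26).
Posterior variance = α'/β'² = 66/676 = 33/338.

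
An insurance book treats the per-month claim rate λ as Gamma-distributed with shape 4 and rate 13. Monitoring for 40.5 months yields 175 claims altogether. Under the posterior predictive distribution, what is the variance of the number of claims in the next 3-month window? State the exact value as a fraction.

Total count 175 over total exposure 40.5 months.
By Gamma–Poisson conjugacy, the posterior is Gamma(α + Σx, β + Σt) = Gamma(4 + 175, 13 + 40.5) = Gamma(179, 107/2).
The posterior predictive for a window of length T is Negative Binomial with variance T·α'·(β'+T)/β'² = 3·179·(113/2)/(11449/4) = 121362/11449.

121362/11449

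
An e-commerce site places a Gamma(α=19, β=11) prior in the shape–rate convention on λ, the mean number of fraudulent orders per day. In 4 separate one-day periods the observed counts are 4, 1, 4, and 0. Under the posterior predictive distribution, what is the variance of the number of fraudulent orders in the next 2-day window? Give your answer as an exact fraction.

Total count: 4 + 1 + 4 + 0 = 9.
Total exposure: 4 days.
Posterior: α' = 19 + 9 = 28, β' = 11 + 4 = 15.
The posterior predictive for a window of length T is Negative Binomial with variance T·α'·(β'+T)/β'² = 2·28·17/225 = 952/225.

952/225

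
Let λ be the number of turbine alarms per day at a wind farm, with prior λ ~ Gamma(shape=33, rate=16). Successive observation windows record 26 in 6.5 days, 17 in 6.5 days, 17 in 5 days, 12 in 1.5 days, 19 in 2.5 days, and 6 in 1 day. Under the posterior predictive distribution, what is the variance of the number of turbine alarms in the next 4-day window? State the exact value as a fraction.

Total count: 26 + 17 + 17 + 12 + 19 + 6 = 97.
Total exposure: 6.5 + 6.5 + 5 + 1.5 + 2.5 + 1 = 23 days.
The Gamma prior is conjugate for the Poisson rate, so λ | data ~ Gamma(33+97, 16+23) = Gamma(130, 39).
The posterior predictive for a window of length T is Negative Binomial with variance T·α'·(β'+T)/β'² = 4·130·43/1521 = 1720/117.

1720/117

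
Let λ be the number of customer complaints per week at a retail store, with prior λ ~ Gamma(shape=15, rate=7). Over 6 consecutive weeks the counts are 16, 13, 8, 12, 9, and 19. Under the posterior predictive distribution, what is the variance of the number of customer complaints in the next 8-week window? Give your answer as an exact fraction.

15456/169

Total count: 16 + 13 + 8 + 12 + 9 + 19 = 77.
Total exposure: 6 weeks.
Gamma(α, β) with Poisson data over total exposure Σt gives posterior Gamma(α+Σx, β+Σt) = Gamma(92, 13).
The posterior predictive for a window of length T is Negative Binomial with variance T·α'·(β'+T)/β'² = 8·92·21/169 = 15456/169.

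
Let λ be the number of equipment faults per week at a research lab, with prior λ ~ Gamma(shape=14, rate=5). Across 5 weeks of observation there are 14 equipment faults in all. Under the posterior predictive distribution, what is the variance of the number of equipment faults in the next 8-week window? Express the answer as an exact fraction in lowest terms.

1008/25

Total count 14 over total exposure 5 weeks.
Posterior: α' = 14 + 14 = 28, β' = 5 + 5 = 10.
The posterior predictive for a window of length T is Negative Binomial with variance T·α'·(β'+T)/β'² = 8·28·18/100 = 1008/25.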